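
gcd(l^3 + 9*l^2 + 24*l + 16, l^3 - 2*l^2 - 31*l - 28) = l^2 + 5*l + 4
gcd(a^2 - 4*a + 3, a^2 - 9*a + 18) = a - 3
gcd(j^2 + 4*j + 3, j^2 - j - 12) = j + 3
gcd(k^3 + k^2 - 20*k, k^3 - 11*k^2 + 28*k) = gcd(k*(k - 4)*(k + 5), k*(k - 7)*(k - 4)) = k^2 - 4*k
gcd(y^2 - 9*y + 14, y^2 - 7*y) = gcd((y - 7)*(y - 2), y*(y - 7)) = y - 7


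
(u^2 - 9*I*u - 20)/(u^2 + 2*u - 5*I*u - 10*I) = (u - 4*I)/(u + 2)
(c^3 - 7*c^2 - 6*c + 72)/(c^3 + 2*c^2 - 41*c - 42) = (c^2 - c - 12)/(c^2 + 8*c + 7)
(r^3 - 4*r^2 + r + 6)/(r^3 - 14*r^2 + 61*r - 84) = (r^2 - r - 2)/(r^2 - 11*r + 28)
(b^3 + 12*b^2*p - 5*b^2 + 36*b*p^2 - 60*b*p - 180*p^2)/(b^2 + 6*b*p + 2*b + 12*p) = (b^2 + 6*b*p - 5*b - 30*p)/(b + 2)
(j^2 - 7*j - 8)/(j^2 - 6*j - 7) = (j - 8)/(j - 7)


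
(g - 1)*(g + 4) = g^2 + 3*g - 4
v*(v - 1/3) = v^2 - v/3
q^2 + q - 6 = (q - 2)*(q + 3)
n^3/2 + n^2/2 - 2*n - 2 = (n/2 + 1/2)*(n - 2)*(n + 2)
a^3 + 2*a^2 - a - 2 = (a - 1)*(a + 1)*(a + 2)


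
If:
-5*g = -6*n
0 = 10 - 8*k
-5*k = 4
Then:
No Solution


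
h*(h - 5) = h^2 - 5*h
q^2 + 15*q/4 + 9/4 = (q + 3/4)*(q + 3)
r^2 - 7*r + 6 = (r - 6)*(r - 1)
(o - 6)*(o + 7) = o^2 + o - 42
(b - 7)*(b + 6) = b^2 - b - 42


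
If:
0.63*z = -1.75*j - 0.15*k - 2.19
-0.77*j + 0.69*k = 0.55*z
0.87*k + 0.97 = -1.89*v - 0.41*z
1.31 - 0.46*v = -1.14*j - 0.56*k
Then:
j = 3.15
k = -5.24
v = 4.28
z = -10.98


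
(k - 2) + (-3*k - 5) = -2*k - 7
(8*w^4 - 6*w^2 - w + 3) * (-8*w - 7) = -64*w^5 - 56*w^4 + 48*w^3 + 50*w^2 - 17*w - 21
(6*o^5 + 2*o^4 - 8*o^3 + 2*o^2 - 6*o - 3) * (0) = 0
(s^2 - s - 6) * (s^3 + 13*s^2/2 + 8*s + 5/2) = s^5 + 11*s^4/2 - 9*s^3/2 - 89*s^2/2 - 101*s/2 - 15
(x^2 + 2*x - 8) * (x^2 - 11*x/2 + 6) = x^4 - 7*x^3/2 - 13*x^2 + 56*x - 48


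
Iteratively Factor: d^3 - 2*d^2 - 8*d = (d)*(d^2 - 2*d - 8) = d*(d - 4)*(d + 2)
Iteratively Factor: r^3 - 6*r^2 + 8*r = (r - 2)*(r^2 - 4*r) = (r - 4)*(r - 2)*(r)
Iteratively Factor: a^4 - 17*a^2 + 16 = (a - 4)*(a^3 + 4*a^2 - a - 4) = (a - 4)*(a - 1)*(a^2 + 5*a + 4) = (a - 4)*(a - 1)*(a + 1)*(a + 4)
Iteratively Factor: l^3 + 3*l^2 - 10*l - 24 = (l + 4)*(l^2 - l - 6) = (l - 3)*(l + 4)*(l + 2)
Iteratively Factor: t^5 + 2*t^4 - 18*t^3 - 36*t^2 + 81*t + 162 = (t + 3)*(t^4 - t^3 - 15*t^2 + 9*t + 54) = (t - 3)*(t + 3)*(t^3 + 2*t^2 - 9*t - 18) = (t - 3)*(t + 2)*(t + 3)*(t^2 - 9) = (t - 3)*(t + 2)*(t + 3)^2*(t - 3)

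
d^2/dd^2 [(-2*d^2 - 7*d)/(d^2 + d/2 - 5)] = 24*(-4*d^3 - 20*d^2 - 70*d - 45)/(8*d^6 + 12*d^5 - 114*d^4 - 119*d^3 + 570*d^2 + 300*d - 1000)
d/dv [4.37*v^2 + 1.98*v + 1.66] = 8.74*v + 1.98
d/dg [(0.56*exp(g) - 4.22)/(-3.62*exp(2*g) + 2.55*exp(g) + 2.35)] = (2.0272*exp(2*g) - 30.5528*exp(g) + 12.077)*exp(g)/(13.1044*exp(4*g) - 18.462*exp(3*g) - 10.5115*exp(2*g) + 11.985*exp(g) + 5.5225)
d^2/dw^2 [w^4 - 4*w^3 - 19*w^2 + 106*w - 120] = 12*w^2 - 24*w - 38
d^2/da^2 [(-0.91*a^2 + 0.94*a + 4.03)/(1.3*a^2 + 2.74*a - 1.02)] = (9.66004*a^3 + 33.62424*a^2 + 93.6078*a + 74.559512)/(2.197*a^6 + 13.8918*a^5 + 24.10824*a^4 - 1.228616*a^3 - 18.915696*a^2 + 8.552088*a - 1.061208)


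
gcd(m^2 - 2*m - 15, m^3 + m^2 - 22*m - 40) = m - 5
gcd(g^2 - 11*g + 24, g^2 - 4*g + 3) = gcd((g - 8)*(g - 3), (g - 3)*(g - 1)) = g - 3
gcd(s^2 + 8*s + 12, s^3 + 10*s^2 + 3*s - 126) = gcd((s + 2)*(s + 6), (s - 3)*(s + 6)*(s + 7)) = s + 6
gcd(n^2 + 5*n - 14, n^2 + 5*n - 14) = n^2 + 5*n - 14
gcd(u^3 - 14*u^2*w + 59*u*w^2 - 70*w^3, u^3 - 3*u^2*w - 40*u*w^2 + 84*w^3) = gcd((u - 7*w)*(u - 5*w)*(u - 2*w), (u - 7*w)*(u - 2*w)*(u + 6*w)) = u^2 - 9*u*w + 14*w^2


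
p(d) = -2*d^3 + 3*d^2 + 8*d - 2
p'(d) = -6*d^2 + 6*d + 8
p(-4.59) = 217.89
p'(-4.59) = -145.95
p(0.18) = -0.47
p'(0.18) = 8.89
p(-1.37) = -2.19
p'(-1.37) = -11.48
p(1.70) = 10.44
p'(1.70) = 0.86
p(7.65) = -660.63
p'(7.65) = -297.24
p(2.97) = -4.17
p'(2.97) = -27.11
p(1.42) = 9.68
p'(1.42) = 4.42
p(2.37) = 7.19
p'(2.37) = -11.48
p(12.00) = -2930.00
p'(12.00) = -784.00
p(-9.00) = 1627.00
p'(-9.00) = -532.00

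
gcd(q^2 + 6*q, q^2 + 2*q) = q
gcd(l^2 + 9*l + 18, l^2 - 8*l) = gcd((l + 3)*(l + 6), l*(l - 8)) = 1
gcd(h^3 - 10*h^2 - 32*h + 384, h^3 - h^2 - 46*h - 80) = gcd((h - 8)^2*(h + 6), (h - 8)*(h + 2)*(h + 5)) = h - 8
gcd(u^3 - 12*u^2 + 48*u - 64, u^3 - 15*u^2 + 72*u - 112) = u^2 - 8*u + 16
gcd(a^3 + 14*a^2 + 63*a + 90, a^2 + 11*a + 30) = a^2 + 11*a + 30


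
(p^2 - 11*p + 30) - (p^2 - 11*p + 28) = 2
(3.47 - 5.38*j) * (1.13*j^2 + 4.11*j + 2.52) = -6.0794*j^3 - 18.1907*j^2 + 0.704100000000002*j + 8.7444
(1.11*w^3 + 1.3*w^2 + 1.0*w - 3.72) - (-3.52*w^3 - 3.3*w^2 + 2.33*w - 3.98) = 4.63*w^3 + 4.6*w^2 - 1.33*w + 0.26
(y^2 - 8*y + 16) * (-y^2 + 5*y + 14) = -y^4 + 13*y^3 - 42*y^2 - 32*y + 224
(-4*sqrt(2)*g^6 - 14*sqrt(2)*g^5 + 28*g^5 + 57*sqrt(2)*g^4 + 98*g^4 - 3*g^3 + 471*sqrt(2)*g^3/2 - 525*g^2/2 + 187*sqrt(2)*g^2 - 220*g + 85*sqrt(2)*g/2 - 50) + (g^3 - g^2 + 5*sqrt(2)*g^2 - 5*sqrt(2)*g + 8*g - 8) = -4*sqrt(2)*g^6 - 14*sqrt(2)*g^5 + 28*g^5 + 57*sqrt(2)*g^4 + 98*g^4 - 2*g^3 + 471*sqrt(2)*g^3/2 - 527*g^2/2 + 192*sqrt(2)*g^2 - 212*g + 75*sqrt(2)*g/2 - 58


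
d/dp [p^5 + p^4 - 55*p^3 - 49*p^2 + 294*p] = 5*p^4 + 4*p^3 - 165*p^2 - 98*p + 294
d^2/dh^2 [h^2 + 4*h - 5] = 2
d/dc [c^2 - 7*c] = 2*c - 7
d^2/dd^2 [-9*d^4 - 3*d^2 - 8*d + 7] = -108*d^2 - 6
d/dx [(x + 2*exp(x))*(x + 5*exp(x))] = 7*x*exp(x) + 2*x + 20*exp(2*x) + 7*exp(x)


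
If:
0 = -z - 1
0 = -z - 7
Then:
No Solution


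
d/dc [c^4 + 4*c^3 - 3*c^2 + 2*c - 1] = 4*c^3 + 12*c^2 - 6*c + 2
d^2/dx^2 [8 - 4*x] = 0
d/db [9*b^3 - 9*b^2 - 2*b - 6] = 27*b^2 - 18*b - 2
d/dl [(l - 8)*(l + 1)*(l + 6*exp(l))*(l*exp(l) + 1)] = (l - 8)*(l + 1)^2*(l + 6*exp(l))*exp(l) + (l - 8)*(l + 1)*(l*exp(l) + 1)*(6*exp(l) + 1) + (l - 8)*(l + 6*exp(l))*(l*exp(l) + 1) + (l + 1)*(l + 6*exp(l))*(l*exp(l) + 1)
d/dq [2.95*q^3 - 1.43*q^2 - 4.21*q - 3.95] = 8.85*q^2 - 2.86*q - 4.21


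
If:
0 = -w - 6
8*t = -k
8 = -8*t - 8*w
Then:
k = -40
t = 5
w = -6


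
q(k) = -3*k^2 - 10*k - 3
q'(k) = -6*k - 10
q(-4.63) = -21.01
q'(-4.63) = 17.78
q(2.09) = -37.00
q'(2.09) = -22.54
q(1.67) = -28.07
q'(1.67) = -20.02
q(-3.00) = 0.00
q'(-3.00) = 8.00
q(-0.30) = -0.27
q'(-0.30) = -8.20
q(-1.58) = 5.31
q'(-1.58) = -0.52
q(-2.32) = 4.05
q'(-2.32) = 3.92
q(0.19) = -5.01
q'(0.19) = -11.14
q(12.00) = -555.00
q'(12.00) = -82.00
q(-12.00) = -315.00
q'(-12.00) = 62.00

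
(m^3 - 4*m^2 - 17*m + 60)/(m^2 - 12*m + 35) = (m^2 + m - 12)/(m - 7)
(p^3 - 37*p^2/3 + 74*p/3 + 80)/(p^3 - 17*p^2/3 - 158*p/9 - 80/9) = 3*(p - 6)/(3*p + 2)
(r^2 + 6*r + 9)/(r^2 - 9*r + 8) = (r^2 + 6*r + 9)/(r^2 - 9*r + 8)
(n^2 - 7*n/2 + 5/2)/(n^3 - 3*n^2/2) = (2*n^2 - 7*n + 5)/(n^2*(2*n - 3))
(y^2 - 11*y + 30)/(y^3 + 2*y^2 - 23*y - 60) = (y - 6)/(y^2 + 7*y + 12)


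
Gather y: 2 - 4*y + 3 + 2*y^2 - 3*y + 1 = 2*y^2 - 7*y + 6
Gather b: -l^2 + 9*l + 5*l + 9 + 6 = -l^2 + 14*l + 15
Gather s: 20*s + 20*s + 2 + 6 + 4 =40*s + 12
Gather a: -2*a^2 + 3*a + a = -2*a^2 + 4*a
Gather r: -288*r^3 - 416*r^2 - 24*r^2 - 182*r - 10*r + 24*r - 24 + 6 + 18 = -288*r^3 - 440*r^2 - 168*r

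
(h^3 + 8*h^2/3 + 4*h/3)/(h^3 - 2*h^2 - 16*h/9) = 3*(h + 2)/(3*h - 8)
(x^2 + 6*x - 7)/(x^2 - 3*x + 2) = (x + 7)/(x - 2)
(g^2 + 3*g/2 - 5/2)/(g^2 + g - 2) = (g + 5/2)/(g + 2)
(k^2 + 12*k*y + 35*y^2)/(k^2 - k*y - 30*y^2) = (-k - 7*y)/(-k + 6*y)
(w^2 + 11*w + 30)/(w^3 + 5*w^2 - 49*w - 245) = (w + 6)/(w^2 - 49)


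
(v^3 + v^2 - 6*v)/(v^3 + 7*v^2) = (v^2 + v - 6)/(v*(v + 7))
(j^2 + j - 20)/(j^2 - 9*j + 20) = (j + 5)/(j - 5)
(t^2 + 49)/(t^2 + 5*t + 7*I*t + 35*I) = (t - 7*I)/(t + 5)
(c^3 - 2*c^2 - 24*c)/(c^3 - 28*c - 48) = c/(c + 2)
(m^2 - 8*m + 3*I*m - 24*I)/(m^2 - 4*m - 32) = (m + 3*I)/(m + 4)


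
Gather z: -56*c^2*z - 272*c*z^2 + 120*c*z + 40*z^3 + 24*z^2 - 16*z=40*z^3 + z^2*(24 - 272*c) + z*(-56*c^2 + 120*c - 16)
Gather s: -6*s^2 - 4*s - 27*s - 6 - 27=-6*s^2 - 31*s - 33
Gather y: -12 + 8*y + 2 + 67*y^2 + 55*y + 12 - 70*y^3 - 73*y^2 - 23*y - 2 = -70*y^3 - 6*y^2 + 40*y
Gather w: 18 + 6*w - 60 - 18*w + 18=-12*w - 24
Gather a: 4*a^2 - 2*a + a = 4*a^2 - a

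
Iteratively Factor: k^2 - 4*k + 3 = (k - 3)*(k - 1)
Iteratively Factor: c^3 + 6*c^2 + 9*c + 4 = (c + 1)*(c^2 + 5*c + 4) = (c + 1)^2*(c + 4)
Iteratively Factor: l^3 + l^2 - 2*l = (l)*(l^2 + l - 2) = l*(l - 1)*(l + 2)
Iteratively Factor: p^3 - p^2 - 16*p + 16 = (p - 1)*(p^2 - 16) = (p - 1)*(p + 4)*(p - 4)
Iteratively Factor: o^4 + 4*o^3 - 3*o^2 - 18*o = (o)*(o^3 + 4*o^2 - 3*o - 18) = o*(o + 3)*(o^2 + o - 6) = o*(o - 2)*(o + 3)*(o + 3)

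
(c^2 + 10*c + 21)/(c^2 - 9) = (c + 7)/(c - 3)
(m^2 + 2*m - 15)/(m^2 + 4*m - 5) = (m - 3)/(m - 1)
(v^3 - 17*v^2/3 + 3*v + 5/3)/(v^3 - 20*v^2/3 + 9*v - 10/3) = (3*v + 1)/(3*v - 2)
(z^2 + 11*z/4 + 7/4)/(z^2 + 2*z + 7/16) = 4*(z + 1)/(4*z + 1)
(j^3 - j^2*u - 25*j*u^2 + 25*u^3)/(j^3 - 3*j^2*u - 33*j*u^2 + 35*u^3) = (-j + 5*u)/(-j + 7*u)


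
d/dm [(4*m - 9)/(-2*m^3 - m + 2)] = (-8*m^3 - 4*m + (4*m - 9)*(6*m^2 + 1) + 8)/(2*m^3 + m - 2)^2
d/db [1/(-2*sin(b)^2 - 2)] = 2*sin(2*b)/(3 - cos(2*b))^2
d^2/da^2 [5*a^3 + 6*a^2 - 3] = 30*a + 12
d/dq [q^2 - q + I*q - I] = 2*q - 1 + I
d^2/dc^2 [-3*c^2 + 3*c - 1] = -6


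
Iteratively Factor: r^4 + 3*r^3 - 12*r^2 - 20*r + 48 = (r + 3)*(r^3 - 12*r + 16) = (r - 2)*(r + 3)*(r^2 + 2*r - 8) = (r - 2)^2*(r + 3)*(r + 4)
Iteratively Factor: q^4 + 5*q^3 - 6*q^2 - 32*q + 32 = (q + 4)*(q^3 + q^2 - 10*q + 8) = (q - 1)*(q + 4)*(q^2 + 2*q - 8) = (q - 1)*(q + 4)^2*(q - 2)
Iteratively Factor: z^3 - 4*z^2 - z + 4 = (z - 4)*(z^2 - 1) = (z - 4)*(z - 1)*(z + 1)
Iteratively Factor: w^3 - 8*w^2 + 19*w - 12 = (w - 1)*(w^2 - 7*w + 12) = (w - 3)*(w - 1)*(w - 4)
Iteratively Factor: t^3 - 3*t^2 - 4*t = (t + 1)*(t^2 - 4*t) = (t - 4)*(t + 1)*(t)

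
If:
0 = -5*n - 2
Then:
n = -2/5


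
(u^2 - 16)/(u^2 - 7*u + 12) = (u + 4)/(u - 3)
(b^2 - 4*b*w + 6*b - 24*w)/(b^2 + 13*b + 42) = (b - 4*w)/(b + 7)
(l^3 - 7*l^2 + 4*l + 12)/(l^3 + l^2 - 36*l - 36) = (l - 2)/(l + 6)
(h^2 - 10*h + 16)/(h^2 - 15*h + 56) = (h - 2)/(h - 7)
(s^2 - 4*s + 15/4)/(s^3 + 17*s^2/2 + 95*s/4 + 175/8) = 2*(4*s^2 - 16*s + 15)/(8*s^3 + 68*s^2 + 190*s + 175)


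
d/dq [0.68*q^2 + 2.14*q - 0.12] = 1.36*q + 2.14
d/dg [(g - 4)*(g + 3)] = 2*g - 1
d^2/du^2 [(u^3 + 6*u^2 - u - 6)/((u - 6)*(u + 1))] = 120/(u^3 - 18*u^2 + 108*u - 216)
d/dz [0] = 0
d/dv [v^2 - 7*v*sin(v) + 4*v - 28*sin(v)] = -7*v*cos(v) + 2*v - 7*sin(v) - 28*cos(v) + 4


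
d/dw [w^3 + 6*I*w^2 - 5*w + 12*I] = 3*w^2 + 12*I*w - 5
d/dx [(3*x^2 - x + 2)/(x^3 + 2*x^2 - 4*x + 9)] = (-3*x^4 + 2*x^3 - 16*x^2 + 46*x - 1)/(x^6 + 4*x^5 - 4*x^4 + 2*x^3 + 52*x^2 - 72*x + 81)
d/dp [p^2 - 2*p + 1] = 2*p - 2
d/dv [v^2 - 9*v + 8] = 2*v - 9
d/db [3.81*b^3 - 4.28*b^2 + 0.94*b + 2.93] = 11.43*b^2 - 8.56*b + 0.94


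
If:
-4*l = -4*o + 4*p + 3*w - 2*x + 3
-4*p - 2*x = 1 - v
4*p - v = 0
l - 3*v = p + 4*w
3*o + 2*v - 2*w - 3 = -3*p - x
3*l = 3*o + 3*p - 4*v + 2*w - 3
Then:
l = 381/2782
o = 15/13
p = 17/2782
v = 34/1391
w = 20/1391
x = -1/2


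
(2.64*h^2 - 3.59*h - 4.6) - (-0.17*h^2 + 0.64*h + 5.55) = 2.81*h^2 - 4.23*h - 10.15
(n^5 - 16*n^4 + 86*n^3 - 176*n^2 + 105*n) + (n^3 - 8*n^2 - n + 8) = n^5 - 16*n^4 + 87*n^3 - 184*n^2 + 104*n + 8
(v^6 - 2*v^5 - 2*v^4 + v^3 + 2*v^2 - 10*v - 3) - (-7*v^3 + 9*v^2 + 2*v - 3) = v^6 - 2*v^5 - 2*v^4 + 8*v^3 - 7*v^2 - 12*v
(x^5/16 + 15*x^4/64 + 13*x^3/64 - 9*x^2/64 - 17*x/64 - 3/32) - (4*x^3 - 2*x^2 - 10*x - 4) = x^5/16 + 15*x^4/64 - 243*x^3/64 + 119*x^2/64 + 623*x/64 + 125/32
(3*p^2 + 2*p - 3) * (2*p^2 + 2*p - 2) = 6*p^4 + 10*p^3 - 8*p^2 - 10*p + 6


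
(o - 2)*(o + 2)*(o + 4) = o^3 + 4*o^2 - 4*o - 16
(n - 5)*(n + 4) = n^2 - n - 20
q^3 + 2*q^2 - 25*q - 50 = (q - 5)*(q + 2)*(q + 5)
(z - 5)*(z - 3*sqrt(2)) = z^2 - 5*z - 3*sqrt(2)*z + 15*sqrt(2)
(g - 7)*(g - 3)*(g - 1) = g^3 - 11*g^2 + 31*g - 21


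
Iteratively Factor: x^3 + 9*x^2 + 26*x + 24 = (x + 4)*(x^2 + 5*x + 6) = (x + 3)*(x + 4)*(x + 2)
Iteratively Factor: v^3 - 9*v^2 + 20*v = (v)*(v^2 - 9*v + 20) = v*(v - 4)*(v - 5)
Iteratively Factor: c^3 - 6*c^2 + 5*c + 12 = (c - 3)*(c^2 - 3*c - 4) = (c - 3)*(c + 1)*(c - 4)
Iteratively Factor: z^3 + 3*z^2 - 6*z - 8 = (z + 4)*(z^2 - z - 2) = (z + 1)*(z + 4)*(z - 2)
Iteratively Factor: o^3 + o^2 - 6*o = (o)*(o^2 + o - 6) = o*(o + 3)*(o - 2)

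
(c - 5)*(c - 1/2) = c^2 - 11*c/2 + 5/2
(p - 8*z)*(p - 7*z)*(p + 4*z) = p^3 - 11*p^2*z - 4*p*z^2 + 224*z^3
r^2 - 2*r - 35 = (r - 7)*(r + 5)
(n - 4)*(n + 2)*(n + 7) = n^3 + 5*n^2 - 22*n - 56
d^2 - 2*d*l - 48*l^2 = (d - 8*l)*(d + 6*l)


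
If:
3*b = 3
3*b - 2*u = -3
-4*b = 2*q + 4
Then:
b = 1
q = -4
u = 3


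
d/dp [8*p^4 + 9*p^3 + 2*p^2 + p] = 32*p^3 + 27*p^2 + 4*p + 1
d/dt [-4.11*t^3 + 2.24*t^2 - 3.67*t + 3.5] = -12.33*t^2 + 4.48*t - 3.67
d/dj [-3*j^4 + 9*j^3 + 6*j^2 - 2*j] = -12*j^3 + 27*j^2 + 12*j - 2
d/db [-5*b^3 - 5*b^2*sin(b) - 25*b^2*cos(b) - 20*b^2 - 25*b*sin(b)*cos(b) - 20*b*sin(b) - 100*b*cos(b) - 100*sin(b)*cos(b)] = 25*b^2*sin(b) - 5*b^2*cos(b) - 15*b^2 + 90*b*sin(b) - 70*b*cos(b) - 25*b*cos(2*b) - 40*b - 20*sin(b) - 25*sin(2*b)/2 - 100*cos(b) - 100*cos(2*b)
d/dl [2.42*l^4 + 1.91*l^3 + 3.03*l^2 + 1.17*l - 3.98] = 9.68*l^3 + 5.73*l^2 + 6.06*l + 1.17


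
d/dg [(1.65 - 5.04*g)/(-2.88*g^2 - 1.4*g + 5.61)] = (-14.5152*g^2 + 9.504*g - 25.9644)/(8.2944*g^4 + 8.064*g^3 - 30.3536*g^2 - 15.708*g + 31.4721)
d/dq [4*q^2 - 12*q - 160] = 8*q - 12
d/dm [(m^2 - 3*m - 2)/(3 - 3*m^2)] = (-m^2 - 2*m/3 - 1)/(m^4 - 2*m^2 + 1)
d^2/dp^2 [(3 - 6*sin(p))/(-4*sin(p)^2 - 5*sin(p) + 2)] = 3*(-32*sin(p)^5 + 104*sin(p)^4 + 28*sin(p)^3 - 59*sin(p)^2 - 22*sin(p) - 26)/(5*sin(p) - 2*cos(2*p))^3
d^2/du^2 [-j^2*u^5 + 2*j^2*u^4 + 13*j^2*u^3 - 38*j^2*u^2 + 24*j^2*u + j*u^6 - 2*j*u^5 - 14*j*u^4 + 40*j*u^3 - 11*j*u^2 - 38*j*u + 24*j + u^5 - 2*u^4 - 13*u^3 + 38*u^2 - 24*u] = -20*j^2*u^3 + 24*j^2*u^2 + 78*j^2*u - 76*j^2 + 30*j*u^4 - 40*j*u^3 - 168*j*u^2 + 240*j*u - 22*j + 20*u^3 - 24*u^2 - 78*u + 76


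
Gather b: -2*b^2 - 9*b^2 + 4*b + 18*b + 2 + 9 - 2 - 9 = -11*b^2 + 22*b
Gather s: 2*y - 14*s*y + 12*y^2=-14*s*y + 12*y^2 + 2*y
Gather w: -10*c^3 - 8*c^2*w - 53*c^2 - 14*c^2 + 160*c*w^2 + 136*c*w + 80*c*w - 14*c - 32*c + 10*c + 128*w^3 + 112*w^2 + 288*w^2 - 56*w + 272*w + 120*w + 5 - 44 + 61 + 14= -10*c^3 - 67*c^2 - 36*c + 128*w^3 + w^2*(160*c + 400) + w*(-8*c^2 + 216*c + 336) + 36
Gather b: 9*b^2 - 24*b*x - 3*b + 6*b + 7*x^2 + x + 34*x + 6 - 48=9*b^2 + b*(3 - 24*x) + 7*x^2 + 35*x - 42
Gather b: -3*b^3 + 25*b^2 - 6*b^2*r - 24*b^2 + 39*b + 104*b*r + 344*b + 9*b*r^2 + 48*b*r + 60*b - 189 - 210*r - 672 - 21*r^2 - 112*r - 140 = -3*b^3 + b^2*(1 - 6*r) + b*(9*r^2 + 152*r + 443) - 21*r^2 - 322*r - 1001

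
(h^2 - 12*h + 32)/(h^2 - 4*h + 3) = (h^2 - 12*h + 32)/(h^2 - 4*h + 3)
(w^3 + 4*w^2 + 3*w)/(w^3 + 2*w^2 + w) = (w + 3)/(w + 1)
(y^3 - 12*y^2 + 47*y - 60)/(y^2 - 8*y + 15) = y - 4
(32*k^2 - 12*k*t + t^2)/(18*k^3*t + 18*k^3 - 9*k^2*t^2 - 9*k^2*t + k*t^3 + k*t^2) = (32*k^2 - 12*k*t + t^2)/(k*(18*k^2*t + 18*k^2 - 9*k*t^2 - 9*k*t + t^3 + t^2))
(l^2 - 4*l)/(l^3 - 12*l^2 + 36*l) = (l - 4)/(l^2 - 12*l + 36)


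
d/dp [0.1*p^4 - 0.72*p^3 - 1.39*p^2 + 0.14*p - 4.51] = 0.4*p^3 - 2.16*p^2 - 2.78*p + 0.14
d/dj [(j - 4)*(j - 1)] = 2*j - 5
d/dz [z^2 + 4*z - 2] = 2*z + 4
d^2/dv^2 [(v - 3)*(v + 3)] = 2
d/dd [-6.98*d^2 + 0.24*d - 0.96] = 0.24 - 13.96*d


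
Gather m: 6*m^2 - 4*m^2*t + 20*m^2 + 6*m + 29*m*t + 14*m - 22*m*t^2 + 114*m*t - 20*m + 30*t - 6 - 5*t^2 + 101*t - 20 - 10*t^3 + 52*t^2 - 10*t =m^2*(26 - 4*t) + m*(-22*t^2 + 143*t) - 10*t^3 + 47*t^2 + 121*t - 26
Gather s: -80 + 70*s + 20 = 70*s - 60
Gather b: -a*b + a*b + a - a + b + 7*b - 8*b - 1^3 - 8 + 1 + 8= 0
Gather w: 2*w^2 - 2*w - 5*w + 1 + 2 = 2*w^2 - 7*w + 3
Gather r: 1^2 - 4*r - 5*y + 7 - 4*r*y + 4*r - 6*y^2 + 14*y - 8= -4*r*y - 6*y^2 + 9*y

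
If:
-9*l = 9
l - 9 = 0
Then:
No Solution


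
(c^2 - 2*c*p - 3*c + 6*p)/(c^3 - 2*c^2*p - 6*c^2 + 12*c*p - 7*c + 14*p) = (c - 3)/(c^2 - 6*c - 7)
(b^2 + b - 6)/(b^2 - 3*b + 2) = (b + 3)/(b - 1)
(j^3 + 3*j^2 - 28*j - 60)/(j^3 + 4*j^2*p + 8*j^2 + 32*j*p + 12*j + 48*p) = (j - 5)/(j + 4*p)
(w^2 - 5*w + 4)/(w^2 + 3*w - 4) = (w - 4)/(w + 4)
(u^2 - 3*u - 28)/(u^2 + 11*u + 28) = (u - 7)/(u + 7)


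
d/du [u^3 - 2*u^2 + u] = 3*u^2 - 4*u + 1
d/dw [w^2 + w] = 2*w + 1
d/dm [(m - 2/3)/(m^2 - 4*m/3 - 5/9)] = 9*(9*m^2 - 12*m - 2*(3*m - 2)^2 - 5)/(-9*m^2 + 12*m + 5)^2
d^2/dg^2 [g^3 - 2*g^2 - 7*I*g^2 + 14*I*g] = 6*g - 4 - 14*I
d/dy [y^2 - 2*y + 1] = 2*y - 2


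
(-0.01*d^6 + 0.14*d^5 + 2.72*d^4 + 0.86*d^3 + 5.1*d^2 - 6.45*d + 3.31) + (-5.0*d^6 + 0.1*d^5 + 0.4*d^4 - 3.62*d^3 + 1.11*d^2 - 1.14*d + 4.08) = -5.01*d^6 + 0.24*d^5 + 3.12*d^4 - 2.76*d^3 + 6.21*d^2 - 7.59*d + 7.39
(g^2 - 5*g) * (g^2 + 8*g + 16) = g^4 + 3*g^3 - 24*g^2 - 80*g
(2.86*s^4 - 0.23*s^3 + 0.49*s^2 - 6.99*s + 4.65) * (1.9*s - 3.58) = 5.434*s^5 - 10.6758*s^4 + 1.7544*s^3 - 15.0352*s^2 + 33.8592*s - 16.647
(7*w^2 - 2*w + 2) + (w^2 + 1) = 8*w^2 - 2*w + 3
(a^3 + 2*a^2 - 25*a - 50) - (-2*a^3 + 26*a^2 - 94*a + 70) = 3*a^3 - 24*a^2 + 69*a - 120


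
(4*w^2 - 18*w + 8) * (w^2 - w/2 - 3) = 4*w^4 - 20*w^3 + 5*w^2 + 50*w - 24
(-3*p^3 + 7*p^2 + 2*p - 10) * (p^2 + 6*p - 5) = -3*p^5 - 11*p^4 + 59*p^3 - 33*p^2 - 70*p + 50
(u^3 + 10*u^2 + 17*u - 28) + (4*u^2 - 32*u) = u^3 + 14*u^2 - 15*u - 28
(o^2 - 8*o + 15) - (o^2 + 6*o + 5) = 10 - 14*o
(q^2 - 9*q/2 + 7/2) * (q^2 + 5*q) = q^4 + q^3/2 - 19*q^2 + 35*q/2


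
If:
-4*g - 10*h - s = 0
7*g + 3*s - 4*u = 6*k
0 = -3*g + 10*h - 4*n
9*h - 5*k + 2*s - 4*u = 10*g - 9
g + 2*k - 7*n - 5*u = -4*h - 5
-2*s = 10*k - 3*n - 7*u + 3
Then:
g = 3750/29581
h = -11957/29581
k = 9704/29581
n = -32705/29581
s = 104570/29581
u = 70434/29581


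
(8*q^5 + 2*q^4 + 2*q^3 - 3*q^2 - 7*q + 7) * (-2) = -16*q^5 - 4*q^4 - 4*q^3 + 6*q^2 + 14*q - 14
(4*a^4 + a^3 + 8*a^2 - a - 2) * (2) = 8*a^4 + 2*a^3 + 16*a^2 - 2*a - 4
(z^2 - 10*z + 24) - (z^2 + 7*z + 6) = 18 - 17*z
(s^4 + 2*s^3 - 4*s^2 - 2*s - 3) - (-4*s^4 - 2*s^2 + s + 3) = 5*s^4 + 2*s^3 - 2*s^2 - 3*s - 6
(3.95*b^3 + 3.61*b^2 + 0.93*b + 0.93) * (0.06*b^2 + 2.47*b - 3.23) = 0.237*b^5 + 9.9731*b^4 - 3.786*b^3 - 9.3074*b^2 - 0.7068*b - 3.0039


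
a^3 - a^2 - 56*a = a*(a - 8)*(a + 7)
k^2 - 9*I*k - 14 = (k - 7*I)*(k - 2*I)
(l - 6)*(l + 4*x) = l^2 + 4*l*x - 6*l - 24*x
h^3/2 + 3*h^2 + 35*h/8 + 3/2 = (h/2 + 1/4)*(h + 3/2)*(h + 4)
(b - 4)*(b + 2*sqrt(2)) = b^2 - 4*b + 2*sqrt(2)*b - 8*sqrt(2)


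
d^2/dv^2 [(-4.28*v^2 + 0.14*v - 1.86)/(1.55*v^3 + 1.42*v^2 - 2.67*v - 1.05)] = (-20.5654*v^6 + 2.01810000000003*v^5 - 158.05164*v^4 - 193.752572*v^3 - 11.872044*v^2 + 25.401564*v - 42.288408)/(3.723875*v^9 + 10.23465*v^8 - 9.867765*v^7 - 39.964607*v^6 + 3.131721*v^5 + 50.090004*v^4 + 9.978282*v^3 - 17.759385*v^2 - 8.831025*v - 1.157625)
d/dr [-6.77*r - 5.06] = -6.77000000000000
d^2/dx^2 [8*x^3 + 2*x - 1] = 48*x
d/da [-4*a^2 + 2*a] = 2 - 8*a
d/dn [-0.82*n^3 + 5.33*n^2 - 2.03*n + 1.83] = -2.46*n^2 + 10.66*n - 2.03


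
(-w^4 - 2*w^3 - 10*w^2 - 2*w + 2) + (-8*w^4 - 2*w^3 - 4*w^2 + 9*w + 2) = -9*w^4 - 4*w^3 - 14*w^2 + 7*w + 4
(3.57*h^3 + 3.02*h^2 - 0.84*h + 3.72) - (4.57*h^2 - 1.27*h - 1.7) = 3.57*h^3 - 1.55*h^2 + 0.43*h + 5.42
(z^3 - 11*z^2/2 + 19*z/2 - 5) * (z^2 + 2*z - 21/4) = z^5 - 7*z^4/2 - 27*z^3/4 + 343*z^2/8 - 479*z/8 + 105/4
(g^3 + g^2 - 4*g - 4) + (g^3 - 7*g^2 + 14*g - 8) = 2*g^3 - 6*g^2 + 10*g - 12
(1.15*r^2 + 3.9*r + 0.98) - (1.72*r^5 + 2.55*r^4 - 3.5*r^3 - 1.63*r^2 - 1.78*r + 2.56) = -1.72*r^5 - 2.55*r^4 + 3.5*r^3 + 2.78*r^2 + 5.68*r - 1.58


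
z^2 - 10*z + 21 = (z - 7)*(z - 3)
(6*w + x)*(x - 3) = 6*w*x - 18*w + x^2 - 3*x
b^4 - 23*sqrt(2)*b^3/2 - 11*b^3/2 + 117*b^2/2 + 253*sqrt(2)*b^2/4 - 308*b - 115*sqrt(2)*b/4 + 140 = (b - 5)*(b - 1/2)*(b - 8*sqrt(2))*(b - 7*sqrt(2)/2)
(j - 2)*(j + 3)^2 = j^3 + 4*j^2 - 3*j - 18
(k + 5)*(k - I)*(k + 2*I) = k^3 + 5*k^2 + I*k^2 + 2*k + 5*I*k + 10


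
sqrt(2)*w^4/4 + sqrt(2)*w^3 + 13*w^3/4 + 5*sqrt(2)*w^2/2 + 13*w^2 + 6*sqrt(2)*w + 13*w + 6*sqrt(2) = (w/2 + 1)*(w + 2)*(w + 6*sqrt(2))*(sqrt(2)*w/2 + 1/2)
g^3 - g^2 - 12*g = g*(g - 4)*(g + 3)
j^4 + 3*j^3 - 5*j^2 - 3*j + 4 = (j - 1)^2*(j + 1)*(j + 4)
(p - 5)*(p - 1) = p^2 - 6*p + 5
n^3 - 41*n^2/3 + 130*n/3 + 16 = (n - 8)*(n - 6)*(n + 1/3)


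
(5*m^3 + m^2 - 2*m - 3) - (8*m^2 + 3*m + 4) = 5*m^3 - 7*m^2 - 5*m - 7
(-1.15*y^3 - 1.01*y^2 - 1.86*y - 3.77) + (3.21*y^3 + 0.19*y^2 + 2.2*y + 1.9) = 2.06*y^3 - 0.82*y^2 + 0.34*y - 1.87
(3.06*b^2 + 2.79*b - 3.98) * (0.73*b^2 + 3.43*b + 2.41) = 2.2338*b^4 + 12.5325*b^3 + 14.0389*b^2 - 6.9275*b - 9.5918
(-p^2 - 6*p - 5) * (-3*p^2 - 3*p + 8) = 3*p^4 + 21*p^3 + 25*p^2 - 33*p - 40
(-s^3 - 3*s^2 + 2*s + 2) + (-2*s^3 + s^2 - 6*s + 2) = -3*s^3 - 2*s^2 - 4*s + 4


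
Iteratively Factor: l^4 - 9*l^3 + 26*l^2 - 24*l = (l - 2)*(l^3 - 7*l^2 + 12*l) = l*(l - 2)*(l^2 - 7*l + 12) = l*(l - 4)*(l - 2)*(l - 3)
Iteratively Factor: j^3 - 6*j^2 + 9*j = (j - 3)*(j^2 - 3*j) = j*(j - 3)*(j - 3)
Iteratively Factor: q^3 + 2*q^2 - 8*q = (q - 2)*(q^2 + 4*q) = q*(q - 2)*(q + 4)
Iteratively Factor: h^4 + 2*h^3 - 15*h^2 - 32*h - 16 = (h + 1)*(h^3 + h^2 - 16*h - 16) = (h + 1)^2*(h^2 - 16) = (h - 4)*(h + 1)^2*(h + 4)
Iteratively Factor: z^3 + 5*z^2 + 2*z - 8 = (z - 1)*(z^2 + 6*z + 8) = (z - 1)*(z + 2)*(z + 4)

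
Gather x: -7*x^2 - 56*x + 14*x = -7*x^2 - 42*x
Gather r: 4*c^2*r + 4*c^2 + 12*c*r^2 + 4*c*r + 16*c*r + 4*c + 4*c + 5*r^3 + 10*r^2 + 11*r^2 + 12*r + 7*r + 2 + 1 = 4*c^2 + 8*c + 5*r^3 + r^2*(12*c + 21) + r*(4*c^2 + 20*c + 19) + 3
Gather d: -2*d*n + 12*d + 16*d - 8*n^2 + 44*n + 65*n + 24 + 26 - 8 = d*(28 - 2*n) - 8*n^2 + 109*n + 42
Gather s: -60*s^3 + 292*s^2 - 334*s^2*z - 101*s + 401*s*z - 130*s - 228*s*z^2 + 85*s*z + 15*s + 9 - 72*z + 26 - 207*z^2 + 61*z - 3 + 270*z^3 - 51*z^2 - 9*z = -60*s^3 + s^2*(292 - 334*z) + s*(-228*z^2 + 486*z - 216) + 270*z^3 - 258*z^2 - 20*z + 32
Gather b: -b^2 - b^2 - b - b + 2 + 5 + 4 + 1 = -2*b^2 - 2*b + 12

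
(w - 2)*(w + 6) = w^2 + 4*w - 12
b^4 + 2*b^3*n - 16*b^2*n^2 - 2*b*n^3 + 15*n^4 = (b - 3*n)*(b - n)*(b + n)*(b + 5*n)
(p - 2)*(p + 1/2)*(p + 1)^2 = p^4 + p^3/2 - 3*p^2 - 7*p/2 - 1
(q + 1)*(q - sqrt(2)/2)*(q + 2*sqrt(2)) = q^3 + q^2 + 3*sqrt(2)*q^2/2 - 2*q + 3*sqrt(2)*q/2 - 2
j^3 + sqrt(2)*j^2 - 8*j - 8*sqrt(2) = (j - 2*sqrt(2))*(j + sqrt(2))*(j + 2*sqrt(2))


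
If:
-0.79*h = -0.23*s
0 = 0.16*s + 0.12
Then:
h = -0.22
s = -0.75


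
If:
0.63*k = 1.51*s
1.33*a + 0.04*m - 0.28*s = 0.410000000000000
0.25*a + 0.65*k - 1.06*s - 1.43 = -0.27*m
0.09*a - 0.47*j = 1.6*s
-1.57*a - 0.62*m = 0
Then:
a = 1.23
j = -13.20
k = 9.46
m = -3.12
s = 3.95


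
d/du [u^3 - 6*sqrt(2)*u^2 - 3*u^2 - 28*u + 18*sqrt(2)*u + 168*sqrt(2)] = 3*u^2 - 12*sqrt(2)*u - 6*u - 28 + 18*sqrt(2)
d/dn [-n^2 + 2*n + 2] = 2 - 2*n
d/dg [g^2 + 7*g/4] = 2*g + 7/4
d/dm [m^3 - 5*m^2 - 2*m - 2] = 3*m^2 - 10*m - 2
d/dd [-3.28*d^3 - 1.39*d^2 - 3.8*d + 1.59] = -9.84*d^2 - 2.78*d - 3.8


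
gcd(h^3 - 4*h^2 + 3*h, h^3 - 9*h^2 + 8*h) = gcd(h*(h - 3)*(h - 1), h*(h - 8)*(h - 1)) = h^2 - h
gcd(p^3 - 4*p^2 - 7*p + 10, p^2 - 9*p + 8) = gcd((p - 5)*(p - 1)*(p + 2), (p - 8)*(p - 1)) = p - 1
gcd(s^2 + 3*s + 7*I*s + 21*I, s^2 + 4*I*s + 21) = s + 7*I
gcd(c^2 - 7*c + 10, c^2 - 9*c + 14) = c - 2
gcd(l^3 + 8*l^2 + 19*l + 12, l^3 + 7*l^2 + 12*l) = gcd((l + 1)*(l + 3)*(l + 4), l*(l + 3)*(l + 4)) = l^2 + 7*l + 12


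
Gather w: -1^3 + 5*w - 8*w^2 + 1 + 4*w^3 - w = 4*w^3 - 8*w^2 + 4*w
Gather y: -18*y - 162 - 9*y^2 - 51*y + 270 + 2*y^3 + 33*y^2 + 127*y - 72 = 2*y^3 + 24*y^2 + 58*y + 36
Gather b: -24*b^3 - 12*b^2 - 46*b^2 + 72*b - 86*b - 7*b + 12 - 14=-24*b^3 - 58*b^2 - 21*b - 2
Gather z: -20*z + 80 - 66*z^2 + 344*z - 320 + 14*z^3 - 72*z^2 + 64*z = 14*z^3 - 138*z^2 + 388*z - 240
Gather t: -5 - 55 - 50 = -110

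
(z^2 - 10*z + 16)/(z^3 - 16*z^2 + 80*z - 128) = (z - 2)/(z^2 - 8*z + 16)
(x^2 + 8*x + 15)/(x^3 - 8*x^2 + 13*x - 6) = (x^2 + 8*x + 15)/(x^3 - 8*x^2 + 13*x - 6)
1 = 1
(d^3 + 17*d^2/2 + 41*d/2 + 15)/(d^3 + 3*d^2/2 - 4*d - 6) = (d + 5)/(d - 2)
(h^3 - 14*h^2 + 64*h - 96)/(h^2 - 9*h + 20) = (h^2 - 10*h + 24)/(h - 5)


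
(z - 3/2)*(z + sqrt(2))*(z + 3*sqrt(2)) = z^3 - 3*z^2/2 + 4*sqrt(2)*z^2 - 6*sqrt(2)*z + 6*z - 9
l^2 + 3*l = l*(l + 3)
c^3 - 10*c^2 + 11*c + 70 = (c - 7)*(c - 5)*(c + 2)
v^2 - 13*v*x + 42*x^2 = (v - 7*x)*(v - 6*x)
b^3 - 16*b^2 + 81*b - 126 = (b - 7)*(b - 6)*(b - 3)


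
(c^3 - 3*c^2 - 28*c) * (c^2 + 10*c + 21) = c^5 + 7*c^4 - 37*c^3 - 343*c^2 - 588*c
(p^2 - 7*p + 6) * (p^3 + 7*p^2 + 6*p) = p^5 - 37*p^3 + 36*p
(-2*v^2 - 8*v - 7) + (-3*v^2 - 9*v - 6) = -5*v^2 - 17*v - 13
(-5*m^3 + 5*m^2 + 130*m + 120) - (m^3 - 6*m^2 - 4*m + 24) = -6*m^3 + 11*m^2 + 134*m + 96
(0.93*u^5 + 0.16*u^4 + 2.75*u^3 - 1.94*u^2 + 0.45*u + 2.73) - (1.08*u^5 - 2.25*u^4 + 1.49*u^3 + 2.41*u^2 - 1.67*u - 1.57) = -0.15*u^5 + 2.41*u^4 + 1.26*u^3 - 4.35*u^2 + 2.12*u + 4.3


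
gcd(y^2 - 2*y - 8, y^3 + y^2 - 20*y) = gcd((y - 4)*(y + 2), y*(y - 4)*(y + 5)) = y - 4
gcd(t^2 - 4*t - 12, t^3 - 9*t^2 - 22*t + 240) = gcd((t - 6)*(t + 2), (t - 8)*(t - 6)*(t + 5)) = t - 6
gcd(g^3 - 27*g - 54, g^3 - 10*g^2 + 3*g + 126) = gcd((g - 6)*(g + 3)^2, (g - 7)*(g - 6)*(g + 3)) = g^2 - 3*g - 18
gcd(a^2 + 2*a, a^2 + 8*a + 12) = a + 2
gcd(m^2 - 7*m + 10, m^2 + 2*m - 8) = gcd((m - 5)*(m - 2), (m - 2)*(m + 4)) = m - 2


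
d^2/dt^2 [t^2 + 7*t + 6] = 2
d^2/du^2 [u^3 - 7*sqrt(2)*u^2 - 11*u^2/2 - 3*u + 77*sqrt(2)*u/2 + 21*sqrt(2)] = 6*u - 14*sqrt(2) - 11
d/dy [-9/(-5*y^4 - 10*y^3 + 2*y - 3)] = 18*(-10*y^3 - 15*y^2 + 1)/(5*y^4 + 10*y^3 - 2*y + 3)^2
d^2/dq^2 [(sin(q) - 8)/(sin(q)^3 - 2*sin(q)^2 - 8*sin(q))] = 2*(-2*sin(q)^4 + 39*sin(q)^3 - 103*sin(q)^2 - 46*sin(q) + 332 + 352/sin(q) - 384/sin(q)^2 - 512/sin(q)^3)/((sin(q) - 4)^3*(sin(q) + 2)^3)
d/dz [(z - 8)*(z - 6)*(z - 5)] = 3*z^2 - 38*z + 118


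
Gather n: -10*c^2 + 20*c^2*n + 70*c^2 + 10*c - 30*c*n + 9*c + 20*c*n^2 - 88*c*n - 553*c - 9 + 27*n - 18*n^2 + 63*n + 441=60*c^2 - 534*c + n^2*(20*c - 18) + n*(20*c^2 - 118*c + 90) + 432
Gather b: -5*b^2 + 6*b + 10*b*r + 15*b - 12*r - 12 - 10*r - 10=-5*b^2 + b*(10*r + 21) - 22*r - 22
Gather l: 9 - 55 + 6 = -40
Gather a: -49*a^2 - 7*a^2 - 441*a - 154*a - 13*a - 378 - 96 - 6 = -56*a^2 - 608*a - 480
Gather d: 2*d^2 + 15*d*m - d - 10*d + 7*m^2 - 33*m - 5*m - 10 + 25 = 2*d^2 + d*(15*m - 11) + 7*m^2 - 38*m + 15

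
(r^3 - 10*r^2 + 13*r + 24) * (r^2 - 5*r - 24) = r^5 - 15*r^4 + 39*r^3 + 199*r^2 - 432*r - 576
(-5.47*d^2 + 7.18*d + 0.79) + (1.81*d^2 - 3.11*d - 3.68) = -3.66*d^2 + 4.07*d - 2.89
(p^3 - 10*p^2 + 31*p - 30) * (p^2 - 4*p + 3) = p^5 - 14*p^4 + 74*p^3 - 184*p^2 + 213*p - 90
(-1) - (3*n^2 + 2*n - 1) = -3*n^2 - 2*n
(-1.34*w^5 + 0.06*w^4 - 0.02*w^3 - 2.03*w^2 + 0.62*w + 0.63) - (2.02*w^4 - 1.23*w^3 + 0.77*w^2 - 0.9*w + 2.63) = -1.34*w^5 - 1.96*w^4 + 1.21*w^3 - 2.8*w^2 + 1.52*w - 2.0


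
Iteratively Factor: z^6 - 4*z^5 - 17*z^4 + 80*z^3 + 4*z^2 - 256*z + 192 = (z - 4)*(z^5 - 17*z^3 + 12*z^2 + 52*z - 48) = (z - 4)*(z + 2)*(z^4 - 2*z^3 - 13*z^2 + 38*z - 24) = (z - 4)*(z - 2)*(z + 2)*(z^3 - 13*z + 12) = (z - 4)*(z - 3)*(z - 2)*(z + 2)*(z^2 + 3*z - 4) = (z - 4)*(z - 3)*(z - 2)*(z + 2)*(z + 4)*(z - 1)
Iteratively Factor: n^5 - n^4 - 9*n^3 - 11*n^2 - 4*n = (n)*(n^4 - n^3 - 9*n^2 - 11*n - 4) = n*(n + 1)*(n^3 - 2*n^2 - 7*n - 4) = n*(n + 1)^2*(n^2 - 3*n - 4) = n*(n - 4)*(n + 1)^2*(n + 1)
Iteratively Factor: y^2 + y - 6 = (y + 3)*(y - 2)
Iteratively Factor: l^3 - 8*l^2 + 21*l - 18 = (l - 3)*(l^2 - 5*l + 6) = (l - 3)^2*(l - 2)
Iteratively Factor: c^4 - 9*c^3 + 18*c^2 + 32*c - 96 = (c + 2)*(c^3 - 11*c^2 + 40*c - 48) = (c - 3)*(c + 2)*(c^2 - 8*c + 16) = (c - 4)*(c - 3)*(c + 2)*(c - 4)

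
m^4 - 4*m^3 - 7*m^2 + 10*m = m*(m - 5)*(m - 1)*(m + 2)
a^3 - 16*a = a*(a - 4)*(a + 4)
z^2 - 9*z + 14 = (z - 7)*(z - 2)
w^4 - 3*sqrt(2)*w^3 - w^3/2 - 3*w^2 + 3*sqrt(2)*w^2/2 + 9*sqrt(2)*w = w*(w - 2)*(w + 3/2)*(w - 3*sqrt(2))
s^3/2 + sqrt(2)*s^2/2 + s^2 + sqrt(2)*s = s*(s/2 + 1)*(s + sqrt(2))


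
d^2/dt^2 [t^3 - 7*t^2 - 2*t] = 6*t - 14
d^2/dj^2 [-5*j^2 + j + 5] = -10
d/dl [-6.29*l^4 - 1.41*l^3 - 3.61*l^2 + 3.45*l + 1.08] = -25.16*l^3 - 4.23*l^2 - 7.22*l + 3.45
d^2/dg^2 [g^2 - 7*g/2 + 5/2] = 2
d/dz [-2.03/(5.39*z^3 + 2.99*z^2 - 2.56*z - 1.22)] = (32.8251*z^2 + 12.1394*z - 5.1968)/(5.39*z^3 + 2.99*z^2 - 2.56*z - 1.22)^2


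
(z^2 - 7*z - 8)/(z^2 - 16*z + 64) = (z + 1)/(z - 8)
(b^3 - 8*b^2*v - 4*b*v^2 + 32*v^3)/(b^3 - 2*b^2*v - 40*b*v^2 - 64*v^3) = (b - 2*v)/(b + 4*v)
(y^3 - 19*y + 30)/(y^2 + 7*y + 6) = (y^3 - 19*y + 30)/(y^2 + 7*y + 6)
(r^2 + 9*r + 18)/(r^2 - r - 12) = (r + 6)/(r - 4)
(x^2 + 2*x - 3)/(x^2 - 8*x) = (x^2 + 2*x - 3)/(x*(x - 8))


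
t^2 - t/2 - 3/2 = (t - 3/2)*(t + 1)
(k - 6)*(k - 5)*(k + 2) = k^3 - 9*k^2 + 8*k + 60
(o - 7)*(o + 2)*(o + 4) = o^3 - o^2 - 34*o - 56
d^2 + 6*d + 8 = (d + 2)*(d + 4)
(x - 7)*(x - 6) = x^2 - 13*x + 42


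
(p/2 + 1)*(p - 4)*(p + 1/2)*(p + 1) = p^4/2 - p^3/4 - 21*p^2/4 - 13*p/2 - 2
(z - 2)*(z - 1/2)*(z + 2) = z^3 - z^2/2 - 4*z + 2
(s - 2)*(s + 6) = s^2 + 4*s - 12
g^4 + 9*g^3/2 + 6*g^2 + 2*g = g*(g + 1/2)*(g + 2)^2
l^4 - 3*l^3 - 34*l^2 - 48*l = l*(l - 8)*(l + 2)*(l + 3)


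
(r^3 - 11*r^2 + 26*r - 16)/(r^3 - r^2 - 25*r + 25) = (r^2 - 10*r + 16)/(r^2 - 25)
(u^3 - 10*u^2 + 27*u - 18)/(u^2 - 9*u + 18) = u - 1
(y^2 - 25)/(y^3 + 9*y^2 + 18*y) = (y^2 - 25)/(y*(y^2 + 9*y + 18))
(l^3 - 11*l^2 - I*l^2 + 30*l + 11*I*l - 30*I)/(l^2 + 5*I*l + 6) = (l^2 - 11*l + 30)/(l + 6*I)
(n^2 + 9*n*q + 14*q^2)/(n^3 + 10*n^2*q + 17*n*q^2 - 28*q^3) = (-n - 2*q)/(-n^2 - 3*n*q + 4*q^2)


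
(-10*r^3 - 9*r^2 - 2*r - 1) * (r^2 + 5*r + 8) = -10*r^5 - 59*r^4 - 127*r^3 - 83*r^2 - 21*r - 8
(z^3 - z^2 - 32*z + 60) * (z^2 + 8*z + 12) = z^5 + 7*z^4 - 28*z^3 - 208*z^2 + 96*z + 720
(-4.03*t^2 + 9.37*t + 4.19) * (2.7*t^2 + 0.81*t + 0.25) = -10.881*t^4 + 22.0347*t^3 + 17.8952*t^2 + 5.7364*t + 1.0475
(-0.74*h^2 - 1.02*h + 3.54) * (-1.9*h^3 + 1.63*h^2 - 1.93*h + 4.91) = 1.406*h^5 + 0.7318*h^4 - 6.9604*h^3 + 4.1054*h^2 - 11.8404*h + 17.3814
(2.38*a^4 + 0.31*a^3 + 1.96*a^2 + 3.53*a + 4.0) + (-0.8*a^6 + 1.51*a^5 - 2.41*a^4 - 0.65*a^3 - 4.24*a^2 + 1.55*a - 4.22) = -0.8*a^6 + 1.51*a^5 - 0.0300000000000002*a^4 - 0.34*a^3 - 2.28*a^2 + 5.08*a - 0.22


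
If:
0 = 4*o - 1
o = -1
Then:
No Solution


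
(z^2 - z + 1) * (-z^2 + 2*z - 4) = -z^4 + 3*z^3 - 7*z^2 + 6*z - 4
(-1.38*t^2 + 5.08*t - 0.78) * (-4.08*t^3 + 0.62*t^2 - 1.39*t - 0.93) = 5.6304*t^5 - 21.582*t^4 + 8.2502*t^3 - 6.2614*t^2 - 3.6402*t + 0.7254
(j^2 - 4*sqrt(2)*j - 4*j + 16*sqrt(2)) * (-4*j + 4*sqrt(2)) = -4*j^3 + 16*j^2 + 20*sqrt(2)*j^2 - 80*sqrt(2)*j - 32*j + 128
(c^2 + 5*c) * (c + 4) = c^3 + 9*c^2 + 20*c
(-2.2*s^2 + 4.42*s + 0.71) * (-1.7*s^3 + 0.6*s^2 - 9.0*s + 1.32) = 3.74*s^5 - 8.834*s^4 + 21.245*s^3 - 42.258*s^2 - 0.555599999999999*s + 0.9372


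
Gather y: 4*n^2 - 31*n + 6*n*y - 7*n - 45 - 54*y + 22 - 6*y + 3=4*n^2 - 38*n + y*(6*n - 60) - 20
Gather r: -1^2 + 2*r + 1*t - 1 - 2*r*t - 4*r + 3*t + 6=r*(-2*t - 2) + 4*t + 4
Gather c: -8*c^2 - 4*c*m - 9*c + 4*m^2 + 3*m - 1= -8*c^2 + c*(-4*m - 9) + 4*m^2 + 3*m - 1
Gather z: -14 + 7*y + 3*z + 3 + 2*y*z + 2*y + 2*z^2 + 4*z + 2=9*y + 2*z^2 + z*(2*y + 7) - 9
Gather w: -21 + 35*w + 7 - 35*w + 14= 0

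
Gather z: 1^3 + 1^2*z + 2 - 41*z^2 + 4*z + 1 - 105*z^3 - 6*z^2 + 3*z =-105*z^3 - 47*z^2 + 8*z + 4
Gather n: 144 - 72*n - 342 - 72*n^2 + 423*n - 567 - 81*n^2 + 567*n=-153*n^2 + 918*n - 765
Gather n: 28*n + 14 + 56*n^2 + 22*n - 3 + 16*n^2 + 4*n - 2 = 72*n^2 + 54*n + 9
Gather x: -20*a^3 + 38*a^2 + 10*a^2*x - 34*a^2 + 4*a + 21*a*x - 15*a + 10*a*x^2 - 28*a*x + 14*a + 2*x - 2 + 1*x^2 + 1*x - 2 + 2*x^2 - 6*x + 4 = -20*a^3 + 4*a^2 + 3*a + x^2*(10*a + 3) + x*(10*a^2 - 7*a - 3)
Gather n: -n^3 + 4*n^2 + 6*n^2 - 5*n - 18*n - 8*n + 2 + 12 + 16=-n^3 + 10*n^2 - 31*n + 30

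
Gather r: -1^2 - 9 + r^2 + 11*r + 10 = r^2 + 11*r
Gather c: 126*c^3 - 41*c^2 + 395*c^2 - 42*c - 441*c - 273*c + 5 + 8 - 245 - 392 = 126*c^3 + 354*c^2 - 756*c - 624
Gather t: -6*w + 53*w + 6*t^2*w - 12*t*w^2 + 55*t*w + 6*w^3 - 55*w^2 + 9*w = 6*t^2*w + t*(-12*w^2 + 55*w) + 6*w^3 - 55*w^2 + 56*w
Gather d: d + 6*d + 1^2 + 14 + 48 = 7*d + 63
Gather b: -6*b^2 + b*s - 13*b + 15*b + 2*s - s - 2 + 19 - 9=-6*b^2 + b*(s + 2) + s + 8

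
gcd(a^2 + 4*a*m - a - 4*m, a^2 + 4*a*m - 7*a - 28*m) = a + 4*m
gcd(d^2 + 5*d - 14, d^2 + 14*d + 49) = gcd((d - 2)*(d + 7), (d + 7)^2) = d + 7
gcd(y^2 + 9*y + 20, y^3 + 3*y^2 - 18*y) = 1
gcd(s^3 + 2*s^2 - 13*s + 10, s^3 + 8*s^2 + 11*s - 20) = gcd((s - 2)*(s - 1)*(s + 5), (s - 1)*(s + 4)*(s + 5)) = s^2 + 4*s - 5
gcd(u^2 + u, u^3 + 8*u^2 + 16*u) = u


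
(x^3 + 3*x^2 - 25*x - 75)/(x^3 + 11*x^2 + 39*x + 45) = (x - 5)/(x + 3)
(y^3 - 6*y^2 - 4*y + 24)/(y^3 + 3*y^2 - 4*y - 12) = (y - 6)/(y + 3)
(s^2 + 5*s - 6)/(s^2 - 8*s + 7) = (s + 6)/(s - 7)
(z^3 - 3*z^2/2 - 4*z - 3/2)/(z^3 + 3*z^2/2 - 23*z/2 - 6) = (z + 1)/(z + 4)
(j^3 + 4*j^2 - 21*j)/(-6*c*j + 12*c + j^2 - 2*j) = j*(-j^2 - 4*j + 21)/(6*c*j - 12*c - j^2 + 2*j)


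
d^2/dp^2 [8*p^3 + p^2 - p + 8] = 48*p + 2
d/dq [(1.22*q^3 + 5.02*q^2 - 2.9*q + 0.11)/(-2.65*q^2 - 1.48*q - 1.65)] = (-3.233*q^4 - 3.6112*q^3 - 21.1536*q^2 - 15.983*q + 4.9478)/(7.0225*q^4 + 7.844*q^3 + 10.9354*q^2 + 4.884*q + 2.7225)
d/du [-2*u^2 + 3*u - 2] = 3 - 4*u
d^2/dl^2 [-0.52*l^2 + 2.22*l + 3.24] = -1.04000000000000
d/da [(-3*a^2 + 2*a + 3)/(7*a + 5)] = (-21*a^2 - 30*a - 11)/(49*a^2 + 70*a + 25)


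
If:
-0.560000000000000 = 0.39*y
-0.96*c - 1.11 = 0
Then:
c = -1.16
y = -1.44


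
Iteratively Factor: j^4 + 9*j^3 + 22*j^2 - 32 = (j + 2)*(j^3 + 7*j^2 + 8*j - 16) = (j + 2)*(j + 4)*(j^2 + 3*j - 4) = (j + 2)*(j + 4)^2*(j - 1)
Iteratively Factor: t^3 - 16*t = (t - 4)*(t^2 + 4*t) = (t - 4)*(t + 4)*(t)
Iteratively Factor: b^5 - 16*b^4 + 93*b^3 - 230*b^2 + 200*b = (b - 5)*(b^4 - 11*b^3 + 38*b^2 - 40*b) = (b - 5)*(b - 4)*(b^3 - 7*b^2 + 10*b) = b*(b - 5)*(b - 4)*(b^2 - 7*b + 10) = b*(b - 5)*(b - 4)*(b - 2)*(b - 5)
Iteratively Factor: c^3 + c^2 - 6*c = (c + 3)*(c^2 - 2*c) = (c - 2)*(c + 3)*(c)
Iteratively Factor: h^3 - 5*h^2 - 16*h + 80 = (h - 4)*(h^2 - h - 20) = (h - 5)*(h - 4)*(h + 4)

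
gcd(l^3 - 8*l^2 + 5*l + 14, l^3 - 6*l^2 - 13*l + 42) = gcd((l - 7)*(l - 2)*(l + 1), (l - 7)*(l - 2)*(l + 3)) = l^2 - 9*l + 14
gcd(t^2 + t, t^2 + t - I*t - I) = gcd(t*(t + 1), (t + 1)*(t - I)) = t + 1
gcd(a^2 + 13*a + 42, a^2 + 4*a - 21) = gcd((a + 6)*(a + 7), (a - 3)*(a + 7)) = a + 7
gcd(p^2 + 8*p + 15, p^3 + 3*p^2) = p + 3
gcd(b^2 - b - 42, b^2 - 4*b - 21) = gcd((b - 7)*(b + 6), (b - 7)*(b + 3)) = b - 7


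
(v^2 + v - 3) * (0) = 0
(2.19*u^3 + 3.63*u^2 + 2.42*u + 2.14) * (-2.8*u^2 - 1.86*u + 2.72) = -6.132*u^5 - 14.2374*u^4 - 7.571*u^3 - 0.6196*u^2 + 2.602*u + 5.8208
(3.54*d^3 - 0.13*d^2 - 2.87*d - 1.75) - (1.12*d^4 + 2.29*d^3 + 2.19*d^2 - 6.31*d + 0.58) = -1.12*d^4 + 1.25*d^3 - 2.32*d^2 + 3.44*d - 2.33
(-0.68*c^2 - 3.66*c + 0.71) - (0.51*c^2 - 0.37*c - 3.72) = -1.19*c^2 - 3.29*c + 4.43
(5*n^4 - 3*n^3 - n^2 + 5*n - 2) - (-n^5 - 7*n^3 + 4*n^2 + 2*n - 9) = n^5 + 5*n^4 + 4*n^3 - 5*n^2 + 3*n + 7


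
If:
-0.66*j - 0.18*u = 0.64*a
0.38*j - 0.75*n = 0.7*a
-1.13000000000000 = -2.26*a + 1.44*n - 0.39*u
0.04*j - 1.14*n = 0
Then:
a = -0.55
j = -1.09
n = -0.04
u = 5.94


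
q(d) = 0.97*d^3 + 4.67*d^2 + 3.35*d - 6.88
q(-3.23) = -1.67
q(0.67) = -2.25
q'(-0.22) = 1.44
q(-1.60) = -4.26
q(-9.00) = -365.89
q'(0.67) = 10.91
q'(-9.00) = 155.00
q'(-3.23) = 3.54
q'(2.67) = 49.03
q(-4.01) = -7.77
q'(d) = 2.91*d^2 + 9.34*d + 3.35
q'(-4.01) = 12.69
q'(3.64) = 75.90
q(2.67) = 53.82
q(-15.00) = -2280.13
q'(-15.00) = 518.00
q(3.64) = 113.97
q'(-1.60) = -4.14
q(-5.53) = -46.63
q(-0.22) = -7.40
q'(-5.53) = 40.69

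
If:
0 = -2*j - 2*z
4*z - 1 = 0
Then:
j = -1/4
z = 1/4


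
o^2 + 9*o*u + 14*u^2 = (o + 2*u)*(o + 7*u)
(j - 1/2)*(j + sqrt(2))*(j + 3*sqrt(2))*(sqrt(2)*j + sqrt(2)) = sqrt(2)*j^4 + sqrt(2)*j^3/2 + 8*j^3 + 4*j^2 + 11*sqrt(2)*j^2/2 - 4*j + 3*sqrt(2)*j - 3*sqrt(2)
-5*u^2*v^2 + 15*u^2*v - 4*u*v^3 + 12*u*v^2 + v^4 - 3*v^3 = v*(-5*u + v)*(u + v)*(v - 3)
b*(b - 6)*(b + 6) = b^3 - 36*b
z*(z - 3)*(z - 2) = z^3 - 5*z^2 + 6*z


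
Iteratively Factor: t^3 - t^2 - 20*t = (t + 4)*(t^2 - 5*t) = (t - 5)*(t + 4)*(t)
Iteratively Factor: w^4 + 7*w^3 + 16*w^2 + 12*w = (w)*(w^3 + 7*w^2 + 16*w + 12) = w*(w + 3)*(w^2 + 4*w + 4) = w*(w + 2)*(w + 3)*(w + 2)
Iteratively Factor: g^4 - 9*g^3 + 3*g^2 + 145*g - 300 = (g + 4)*(g^3 - 13*g^2 + 55*g - 75) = (g - 3)*(g + 4)*(g^2 - 10*g + 25) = (g - 5)*(g - 3)*(g + 4)*(g - 5)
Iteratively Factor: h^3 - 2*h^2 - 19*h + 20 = (h - 5)*(h^2 + 3*h - 4) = (h - 5)*(h + 4)*(h - 1)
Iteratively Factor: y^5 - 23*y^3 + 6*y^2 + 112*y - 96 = (y + 3)*(y^4 - 3*y^3 - 14*y^2 + 48*y - 32) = (y - 1)*(y + 3)*(y^3 - 2*y^2 - 16*y + 32) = (y - 4)*(y - 1)*(y + 3)*(y^2 + 2*y - 8) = (y - 4)*(y - 2)*(y - 1)*(y + 3)*(y + 4)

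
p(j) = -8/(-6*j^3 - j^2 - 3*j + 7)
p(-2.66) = -0.07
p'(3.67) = -0.02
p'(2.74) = -0.07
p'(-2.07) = -0.16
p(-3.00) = -0.05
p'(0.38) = -1.75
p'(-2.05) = -0.16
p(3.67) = 0.03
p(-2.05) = -0.13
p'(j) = -8*(18*j^2 + 2*j + 3)/(-6*j^3 - j^2 - 3*j + 7)^2 = 8*(-18*j^2 - 2*j - 3)/(6*j^3 + j^2 + 3*j - 7)^2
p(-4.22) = -0.02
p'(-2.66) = -0.07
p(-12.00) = 0.00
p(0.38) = -1.49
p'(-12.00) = 0.00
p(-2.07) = -0.13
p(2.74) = 0.06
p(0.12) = -1.21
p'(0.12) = -0.64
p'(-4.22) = -0.01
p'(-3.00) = -0.04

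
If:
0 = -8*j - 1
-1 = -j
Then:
No Solution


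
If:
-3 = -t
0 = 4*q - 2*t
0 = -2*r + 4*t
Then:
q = 3/2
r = 6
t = 3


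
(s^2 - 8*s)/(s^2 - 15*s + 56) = s/(s - 7)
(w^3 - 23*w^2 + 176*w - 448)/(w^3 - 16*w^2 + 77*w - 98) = (w^2 - 16*w + 64)/(w^2 - 9*w + 14)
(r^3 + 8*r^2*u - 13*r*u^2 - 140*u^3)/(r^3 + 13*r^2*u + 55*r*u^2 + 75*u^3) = (r^2 + 3*r*u - 28*u^2)/(r^2 + 8*r*u + 15*u^2)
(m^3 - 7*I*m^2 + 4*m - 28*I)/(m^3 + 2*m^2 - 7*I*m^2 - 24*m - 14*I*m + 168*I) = (m^2 + 4)/(m^2 + 2*m - 24)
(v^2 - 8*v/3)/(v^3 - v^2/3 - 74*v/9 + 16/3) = 3*v/(3*v^2 + 7*v - 6)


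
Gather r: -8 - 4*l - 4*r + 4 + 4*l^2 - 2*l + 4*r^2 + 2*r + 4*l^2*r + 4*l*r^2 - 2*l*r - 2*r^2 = 4*l^2 - 6*l + r^2*(4*l + 2) + r*(4*l^2 - 2*l - 2) - 4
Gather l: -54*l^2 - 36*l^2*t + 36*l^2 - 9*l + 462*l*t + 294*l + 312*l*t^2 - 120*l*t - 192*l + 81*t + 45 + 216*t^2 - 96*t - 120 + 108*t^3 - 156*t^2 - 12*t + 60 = l^2*(-36*t - 18) + l*(312*t^2 + 342*t + 93) + 108*t^3 + 60*t^2 - 27*t - 15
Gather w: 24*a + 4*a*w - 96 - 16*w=24*a + w*(4*a - 16) - 96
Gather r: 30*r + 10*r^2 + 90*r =10*r^2 + 120*r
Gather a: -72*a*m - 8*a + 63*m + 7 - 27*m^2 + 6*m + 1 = a*(-72*m - 8) - 27*m^2 + 69*m + 8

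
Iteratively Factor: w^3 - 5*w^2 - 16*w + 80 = (w - 5)*(w^2 - 16) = (w - 5)*(w + 4)*(w - 4)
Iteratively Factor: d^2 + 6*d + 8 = (d + 2)*(d + 4)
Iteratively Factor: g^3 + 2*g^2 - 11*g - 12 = (g - 3)*(g^2 + 5*g + 4) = (g - 3)*(g + 1)*(g + 4)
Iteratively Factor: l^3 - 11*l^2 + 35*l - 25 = (l - 5)*(l^2 - 6*l + 5) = (l - 5)*(l - 1)*(l - 5)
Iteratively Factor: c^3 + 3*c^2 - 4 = (c + 2)*(c^2 + c - 2) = (c + 2)^2*(c - 1)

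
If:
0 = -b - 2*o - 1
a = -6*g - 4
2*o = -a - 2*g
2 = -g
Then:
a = 8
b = 3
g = -2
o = -2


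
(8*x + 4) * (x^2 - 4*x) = 8*x^3 - 28*x^2 - 16*x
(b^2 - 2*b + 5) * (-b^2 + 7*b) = -b^4 + 9*b^3 - 19*b^2 + 35*b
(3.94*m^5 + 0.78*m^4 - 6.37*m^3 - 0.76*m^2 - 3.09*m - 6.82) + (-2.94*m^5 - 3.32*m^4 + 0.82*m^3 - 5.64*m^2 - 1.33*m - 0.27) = 1.0*m^5 - 2.54*m^4 - 5.55*m^3 - 6.4*m^2 - 4.42*m - 7.09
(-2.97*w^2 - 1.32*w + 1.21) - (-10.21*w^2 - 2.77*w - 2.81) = 7.24*w^2 + 1.45*w + 4.02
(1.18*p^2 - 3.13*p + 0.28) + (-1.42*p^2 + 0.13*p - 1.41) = -0.24*p^2 - 3.0*p - 1.13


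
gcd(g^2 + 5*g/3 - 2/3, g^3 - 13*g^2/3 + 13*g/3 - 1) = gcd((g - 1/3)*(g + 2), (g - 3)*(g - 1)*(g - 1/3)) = g - 1/3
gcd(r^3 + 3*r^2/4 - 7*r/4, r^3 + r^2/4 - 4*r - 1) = 1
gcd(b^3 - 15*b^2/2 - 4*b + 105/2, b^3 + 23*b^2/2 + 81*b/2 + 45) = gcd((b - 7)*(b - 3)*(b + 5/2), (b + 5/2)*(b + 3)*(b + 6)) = b + 5/2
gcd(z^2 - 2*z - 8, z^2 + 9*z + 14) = z + 2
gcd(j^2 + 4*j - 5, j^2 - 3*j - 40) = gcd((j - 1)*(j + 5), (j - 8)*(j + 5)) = j + 5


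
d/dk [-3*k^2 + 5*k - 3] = 5 - 6*k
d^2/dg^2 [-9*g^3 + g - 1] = -54*g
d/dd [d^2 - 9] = 2*d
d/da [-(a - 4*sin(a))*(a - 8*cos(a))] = -(a - 4*sin(a))*(8*sin(a) + 1) + (a - 8*cos(a))*(4*cos(a) - 1)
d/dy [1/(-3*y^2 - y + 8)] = (6*y + 1)/(3*y^2 + y - 8)^2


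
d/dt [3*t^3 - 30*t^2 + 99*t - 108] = 9*t^2 - 60*t + 99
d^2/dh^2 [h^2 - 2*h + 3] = 2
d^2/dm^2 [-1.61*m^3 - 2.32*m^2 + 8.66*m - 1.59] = -9.66*m - 4.64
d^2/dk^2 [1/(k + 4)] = 2/(k + 4)^3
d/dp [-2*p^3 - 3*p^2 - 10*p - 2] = -6*p^2 - 6*p - 10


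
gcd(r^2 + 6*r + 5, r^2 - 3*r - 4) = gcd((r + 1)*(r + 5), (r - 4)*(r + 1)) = r + 1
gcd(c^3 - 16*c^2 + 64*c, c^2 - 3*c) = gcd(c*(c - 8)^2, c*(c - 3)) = c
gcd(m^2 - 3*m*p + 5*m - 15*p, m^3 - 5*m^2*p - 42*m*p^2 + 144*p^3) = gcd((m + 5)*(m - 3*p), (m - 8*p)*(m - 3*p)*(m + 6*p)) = -m + 3*p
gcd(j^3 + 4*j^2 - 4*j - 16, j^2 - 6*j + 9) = 1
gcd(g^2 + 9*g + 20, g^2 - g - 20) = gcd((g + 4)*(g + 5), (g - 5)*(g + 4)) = g + 4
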